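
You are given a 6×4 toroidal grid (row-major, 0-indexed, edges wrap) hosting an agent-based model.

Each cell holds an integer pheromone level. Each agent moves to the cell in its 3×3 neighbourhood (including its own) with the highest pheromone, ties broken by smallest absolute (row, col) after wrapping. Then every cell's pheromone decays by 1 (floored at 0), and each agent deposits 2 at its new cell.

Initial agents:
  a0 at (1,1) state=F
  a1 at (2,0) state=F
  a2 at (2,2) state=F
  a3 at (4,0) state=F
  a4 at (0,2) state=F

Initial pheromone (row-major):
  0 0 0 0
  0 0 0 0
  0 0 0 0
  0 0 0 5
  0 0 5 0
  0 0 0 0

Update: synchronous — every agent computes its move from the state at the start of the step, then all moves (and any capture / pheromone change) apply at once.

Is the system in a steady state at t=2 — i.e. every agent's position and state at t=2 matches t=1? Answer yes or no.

t=1: a0@(0,0) a1@(3,3) a2@(3,3) a3@(3,3) a4@(0,1) | pheromone: 2 2 0 0 / 0 0 0 0 / 0 0 0 0 / 0 0 0 10 / 0 0 4 0 / 0 0 0 0
t=2: a0@(0,0) a1@(3,3) a2@(3,3) a3@(3,3) a4@(0,0) | pheromone: 5 1 0 0 / 0 0 0 0 / 0 0 0 0 / 0 0 0 15 / 0 0 3 0 / 0 0 0 0

no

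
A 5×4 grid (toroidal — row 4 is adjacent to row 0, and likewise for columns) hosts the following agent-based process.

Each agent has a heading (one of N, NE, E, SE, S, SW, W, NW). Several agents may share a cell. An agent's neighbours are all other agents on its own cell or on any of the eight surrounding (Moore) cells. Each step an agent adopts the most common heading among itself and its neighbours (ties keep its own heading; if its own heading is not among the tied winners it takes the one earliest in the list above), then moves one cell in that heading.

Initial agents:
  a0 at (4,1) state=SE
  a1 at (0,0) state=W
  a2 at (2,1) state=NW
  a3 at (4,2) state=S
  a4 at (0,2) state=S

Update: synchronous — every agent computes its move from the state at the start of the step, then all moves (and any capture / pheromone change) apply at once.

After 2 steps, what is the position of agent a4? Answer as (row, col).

(2, 2)

t=1: a0@(0,1):S a1@(0,3):W a2@(1,0):NW a3@(0,2):S a4@(1,2):S
t=2: a0@(1,1):S a1@(1,3):S a2@(0,3):NW a3@(1,2):S a4@(2,2):S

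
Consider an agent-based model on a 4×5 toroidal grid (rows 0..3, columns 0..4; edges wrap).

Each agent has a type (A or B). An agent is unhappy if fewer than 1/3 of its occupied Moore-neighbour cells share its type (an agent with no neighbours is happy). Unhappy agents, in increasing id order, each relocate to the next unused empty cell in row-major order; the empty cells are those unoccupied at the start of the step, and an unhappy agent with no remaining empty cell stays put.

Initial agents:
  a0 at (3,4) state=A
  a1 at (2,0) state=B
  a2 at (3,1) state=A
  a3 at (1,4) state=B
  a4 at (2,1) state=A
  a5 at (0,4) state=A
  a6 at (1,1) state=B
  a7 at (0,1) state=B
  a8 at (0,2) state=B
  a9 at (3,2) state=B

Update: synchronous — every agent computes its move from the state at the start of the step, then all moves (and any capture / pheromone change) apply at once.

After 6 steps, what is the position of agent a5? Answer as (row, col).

(0, 4)

t=1: a0@(3,4):A a1@(2,0):B a2@(0,0):A a3@(1,4):B a4@(0,3):A a5@(0,4):A a6@(1,1):B a7@(0,1):B a8@(0,2):B a9@(3,2):B
t=2: a0@(3,4):A a1@(2,0):B a2@(0,0):A a3@(1,0):B a4@(0,3):A a5@(0,4):A a6@(1,1):B a7@(0,1):B a8@(0,2):B a9@(3,2):B
t=3: (unchanged — steady state)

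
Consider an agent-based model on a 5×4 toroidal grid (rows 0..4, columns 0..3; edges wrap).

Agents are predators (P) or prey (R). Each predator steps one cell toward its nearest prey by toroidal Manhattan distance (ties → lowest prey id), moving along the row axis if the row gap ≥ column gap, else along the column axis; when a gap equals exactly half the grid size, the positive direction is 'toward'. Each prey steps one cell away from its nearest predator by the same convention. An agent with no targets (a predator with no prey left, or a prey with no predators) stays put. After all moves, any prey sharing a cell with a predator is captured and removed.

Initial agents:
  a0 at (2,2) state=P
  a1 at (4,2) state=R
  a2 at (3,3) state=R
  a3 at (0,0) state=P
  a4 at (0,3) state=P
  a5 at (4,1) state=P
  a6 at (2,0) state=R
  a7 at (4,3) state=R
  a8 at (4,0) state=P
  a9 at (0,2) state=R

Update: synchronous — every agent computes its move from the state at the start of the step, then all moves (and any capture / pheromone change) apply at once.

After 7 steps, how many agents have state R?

2

t=1: a0@(3,2):P a3@(1,0):P a4@(4,3):P a5@(4,2):P a6@(2,3):R a7@(3,3):R a8@(4,3):P a9@(0,1):R
t=2: a0@(3,3):P a3@(2,0):P a4@(3,3):P a5@(3,2):P a6@(1,3):R a7@(3,0):R a8@(3,3):P a9@(4,1):R
t=3: a0@(3,0):P a3@(3,0):P a4@(3,0):P a5@(3,3):P a6@(0,3):R a7@(3,1):R a8@(3,0):P a9@(0,1):R
t=4: a0@(3,1):P a3@(3,1):P a4@(3,1):P a5@(4,3):P a6@(1,3):R a7@(3,2):R a8@(3,1):P a9@(1,1):R
t=5: a0@(3,2):P a3@(3,2):P a4@(3,2):P a5@(0,3):P a6@(2,3):R a7@(3,3):R a8@(3,2):P a9@(0,1):R
t=6: a0@(3,3):P a3@(3,3):P a4@(3,3):P a5@(1,3):P a7@(3,0):R a8@(3,3):P a9@(0,0):R
t=7: a0@(3,0):P a3@(3,0):P a4@(3,0):P a5@(0,3):P a7@(3,1):R a8@(3,0):P a9@(4,0):R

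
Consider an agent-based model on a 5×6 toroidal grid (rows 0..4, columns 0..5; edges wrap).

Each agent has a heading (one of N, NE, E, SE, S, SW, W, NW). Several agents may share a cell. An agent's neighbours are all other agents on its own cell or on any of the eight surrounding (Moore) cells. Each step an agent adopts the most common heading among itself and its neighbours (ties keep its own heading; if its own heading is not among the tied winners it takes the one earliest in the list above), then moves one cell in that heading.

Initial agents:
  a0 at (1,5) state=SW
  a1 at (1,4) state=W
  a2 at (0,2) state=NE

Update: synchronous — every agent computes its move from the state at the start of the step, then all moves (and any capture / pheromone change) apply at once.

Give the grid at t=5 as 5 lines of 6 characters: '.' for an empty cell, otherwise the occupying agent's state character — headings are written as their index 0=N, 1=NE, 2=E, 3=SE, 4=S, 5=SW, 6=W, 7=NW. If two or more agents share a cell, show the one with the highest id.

.1....
5....6
......
......
......

t=1: a0@(2,4):SW a1@(1,3):W a2@(4,3):NE
t=2: a0@(3,3):SW a1@(1,2):W a2@(3,4):NE
t=3: a0@(4,2):SW a1@(1,1):W a2@(2,5):NE
t=4: a0@(0,1):SW a1@(1,0):W a2@(1,0):NE
t=5: a0@(1,0):SW a1@(1,5):W a2@(0,1):NE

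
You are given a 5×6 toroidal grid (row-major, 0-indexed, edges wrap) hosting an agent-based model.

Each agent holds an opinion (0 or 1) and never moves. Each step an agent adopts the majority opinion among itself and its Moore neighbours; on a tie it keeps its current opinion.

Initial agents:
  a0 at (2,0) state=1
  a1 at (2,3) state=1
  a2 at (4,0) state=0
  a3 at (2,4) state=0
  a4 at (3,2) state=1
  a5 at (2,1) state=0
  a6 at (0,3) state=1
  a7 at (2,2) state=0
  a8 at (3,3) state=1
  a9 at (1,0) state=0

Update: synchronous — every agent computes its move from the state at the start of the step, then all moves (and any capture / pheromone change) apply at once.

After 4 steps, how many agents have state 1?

t=1: a0@(2,0):0 a1@(2,3):1 a2@(4,0):0 a3@(2,4):1 a4@(3,2):1 a5@(2,1):0 a6@(0,3):1 a7@(2,2):1 a8@(3,3):1 a9@(1,0):0
t=2: (unchanged — steady state)

6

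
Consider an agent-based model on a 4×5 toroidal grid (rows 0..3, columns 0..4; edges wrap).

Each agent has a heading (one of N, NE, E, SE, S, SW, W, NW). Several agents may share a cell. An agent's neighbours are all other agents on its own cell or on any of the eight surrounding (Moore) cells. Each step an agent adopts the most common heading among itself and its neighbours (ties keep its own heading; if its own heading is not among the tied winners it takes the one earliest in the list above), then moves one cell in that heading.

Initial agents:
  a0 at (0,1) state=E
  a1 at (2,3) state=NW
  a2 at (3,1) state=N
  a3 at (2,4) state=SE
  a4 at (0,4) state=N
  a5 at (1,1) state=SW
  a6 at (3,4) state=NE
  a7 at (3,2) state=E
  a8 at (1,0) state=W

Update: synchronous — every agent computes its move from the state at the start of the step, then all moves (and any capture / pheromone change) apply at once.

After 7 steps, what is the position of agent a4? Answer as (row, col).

t=1: a0@(0,2):E a1@(1,2):NW a2@(3,2):E a3@(3,0):SE a4@(3,4):N a5@(2,0):SW a6@(2,0):NE a7@(3,3):E a8@(1,4):W
t=2: a0@(0,3):E a1@(0,1):NW a2@(3,3):E a3@(0,1):SE a4@(2,4):N a5@(3,4):SW a6@(1,1):NE a7@(3,4):E a8@(1,3):W
t=3: a0@(0,4):E a1@(3,0):NW a2@(3,4):E a3@(1,2):SE a4@(2,0):E a5@(3,0):E a6@(0,2):NE a7@(3,0):E a8@(1,2):W
t=4: a0@(0,0):E a1@(3,1):E a2@(3,0):E a3@(2,3):SE a4@(2,1):E a5@(3,1):E a6@(3,3):NE a7@(3,1):E a8@(1,1):W
t=5: a0@(0,1):E a1@(3,2):E a2@(3,1):E a3@(3,4):SE a4@(2,2):E a5@(3,2):E a6@(2,4):NE a7@(3,2):E a8@(1,2):E
t=6: a0@(0,2):E a1@(3,3):E a2@(3,2):E a3@(0,0):SE a4@(2,3):E a5@(3,3):E a6@(1,0):NE a7@(3,3):E a8@(1,3):E
t=7: a0@(0,3):E a1@(3,4):E a2@(3,3):E a3@(1,1):SE a4@(2,4):E a5@(3,4):E a6@(0,1):NE a7@(3,4):E a8@(1,4):E

(2, 4)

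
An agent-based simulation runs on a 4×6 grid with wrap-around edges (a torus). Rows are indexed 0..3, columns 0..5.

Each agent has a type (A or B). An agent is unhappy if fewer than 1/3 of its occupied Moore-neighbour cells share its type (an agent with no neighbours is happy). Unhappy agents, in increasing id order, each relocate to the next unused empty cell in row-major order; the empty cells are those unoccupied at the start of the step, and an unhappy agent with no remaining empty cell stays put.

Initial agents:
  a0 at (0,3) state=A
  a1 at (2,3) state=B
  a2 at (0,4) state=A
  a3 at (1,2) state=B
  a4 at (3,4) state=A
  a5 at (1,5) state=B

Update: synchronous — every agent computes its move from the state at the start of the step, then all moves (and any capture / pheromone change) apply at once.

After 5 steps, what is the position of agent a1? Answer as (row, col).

(2, 3)

t=1: a0@(0,3):A a1@(2,3):B a2@(0,4):A a3@(1,2):B a4@(3,4):A a5@(0,0):B
t=2: (unchanged — steady state)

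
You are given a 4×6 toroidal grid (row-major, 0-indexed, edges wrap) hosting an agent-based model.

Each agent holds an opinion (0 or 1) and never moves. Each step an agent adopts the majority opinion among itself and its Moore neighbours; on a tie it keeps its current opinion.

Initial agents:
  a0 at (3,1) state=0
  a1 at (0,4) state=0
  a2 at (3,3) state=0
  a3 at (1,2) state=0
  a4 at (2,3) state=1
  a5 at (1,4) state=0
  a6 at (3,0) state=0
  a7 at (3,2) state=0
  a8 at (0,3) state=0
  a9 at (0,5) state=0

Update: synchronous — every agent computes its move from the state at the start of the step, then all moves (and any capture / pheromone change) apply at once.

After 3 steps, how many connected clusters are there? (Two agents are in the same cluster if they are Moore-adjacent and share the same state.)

1

t=1: a0@(3,1):0 a1@(0,4):0 a2@(3,3):0 a3@(1,2):0 a4@(2,3):0 a5@(1,4):0 a6@(3,0):0 a7@(3,2):0 a8@(0,3):0 a9@(0,5):0
t=2: (unchanged — steady state)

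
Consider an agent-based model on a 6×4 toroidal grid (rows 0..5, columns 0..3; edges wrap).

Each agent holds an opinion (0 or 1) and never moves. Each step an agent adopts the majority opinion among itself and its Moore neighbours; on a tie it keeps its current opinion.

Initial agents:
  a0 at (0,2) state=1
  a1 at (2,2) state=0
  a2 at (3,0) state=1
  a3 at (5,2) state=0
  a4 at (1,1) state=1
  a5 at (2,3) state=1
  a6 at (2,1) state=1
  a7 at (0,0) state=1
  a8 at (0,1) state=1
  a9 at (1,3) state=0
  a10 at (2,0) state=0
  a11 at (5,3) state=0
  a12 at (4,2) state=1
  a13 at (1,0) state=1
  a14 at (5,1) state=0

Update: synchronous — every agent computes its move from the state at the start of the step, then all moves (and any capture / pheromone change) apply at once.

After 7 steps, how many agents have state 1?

t=1: a0@(0,2):0 a1@(2,2):1 a2@(3,0):1 a3@(5,2):0 a4@(1,1):1 a5@(2,3):1 a6@(2,1):1 a7@(0,0):1 a8@(0,1):1 a9@(1,3):1 a10@(2,0):1 a11@(5,3):1 a12@(4,2):0 a13@(1,0):1 a14@(5,1):1
t=2: a0@(0,2):1 a1@(2,2):1 a2@(3,0):1 a3@(5,2):0 a4@(1,1):1 a5@(2,3):1 a6@(2,1):1 a7@(0,0):1 a8@(0,1):1 a9@(1,3):1 a10@(2,0):1 a11@(5,3):0 a12@(4,2):0 a13@(1,0):1 a14@(5,1):1
t=3: (unchanged — steady state)

12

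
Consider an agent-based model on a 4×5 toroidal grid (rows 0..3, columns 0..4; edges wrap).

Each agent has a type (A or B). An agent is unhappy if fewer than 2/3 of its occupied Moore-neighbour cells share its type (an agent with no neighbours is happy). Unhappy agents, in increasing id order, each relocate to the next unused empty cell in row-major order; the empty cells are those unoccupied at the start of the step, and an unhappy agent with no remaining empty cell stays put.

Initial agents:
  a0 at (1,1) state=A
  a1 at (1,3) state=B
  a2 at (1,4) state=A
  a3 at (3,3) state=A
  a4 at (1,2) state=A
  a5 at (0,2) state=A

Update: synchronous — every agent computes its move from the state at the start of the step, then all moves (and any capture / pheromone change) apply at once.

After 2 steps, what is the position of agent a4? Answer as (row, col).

(1, 2)

t=1: a0@(1,1):A a1@(0,0):B a2@(0,1):A a3@(3,3):A a4@(1,2):A a5@(0,2):A
t=2: a0@(1,1):A a1@(0,3):B a2@(0,1):A a3@(3,3):A a4@(1,2):A a5@(0,2):A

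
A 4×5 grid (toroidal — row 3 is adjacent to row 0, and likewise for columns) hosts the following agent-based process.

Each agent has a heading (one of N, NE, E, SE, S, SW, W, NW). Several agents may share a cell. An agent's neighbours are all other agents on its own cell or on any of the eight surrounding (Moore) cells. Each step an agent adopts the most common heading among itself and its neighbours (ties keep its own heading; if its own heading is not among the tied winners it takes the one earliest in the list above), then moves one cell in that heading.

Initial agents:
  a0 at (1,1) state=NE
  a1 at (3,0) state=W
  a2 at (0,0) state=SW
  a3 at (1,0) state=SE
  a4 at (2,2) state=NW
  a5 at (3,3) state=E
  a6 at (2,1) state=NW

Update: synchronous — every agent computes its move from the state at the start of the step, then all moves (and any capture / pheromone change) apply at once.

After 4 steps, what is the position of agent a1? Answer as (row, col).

(1, 1)

t=1: a0@(0,0):NW a1@(3,4):W a2@(1,4):SW a3@(2,1):SE a4@(1,1):NW a5@(3,4):E a6@(1,0):NW
t=2: a0@(3,4):NW a1@(3,3):W a2@(0,3):NW a3@(1,0):NW a4@(0,0):NW a5@(3,0):E a6@(0,4):NW
t=3: a0@(2,3):NW a1@(2,2):NW a2@(3,2):NW a3@(0,4):NW a4@(3,4):NW a5@(2,4):NW a6@(3,3):NW
t=4: a0@(1,2):NW a1@(1,1):NW a2@(2,1):NW a3@(3,3):NW a4@(2,3):NW a5@(1,3):NW a6@(2,2):NW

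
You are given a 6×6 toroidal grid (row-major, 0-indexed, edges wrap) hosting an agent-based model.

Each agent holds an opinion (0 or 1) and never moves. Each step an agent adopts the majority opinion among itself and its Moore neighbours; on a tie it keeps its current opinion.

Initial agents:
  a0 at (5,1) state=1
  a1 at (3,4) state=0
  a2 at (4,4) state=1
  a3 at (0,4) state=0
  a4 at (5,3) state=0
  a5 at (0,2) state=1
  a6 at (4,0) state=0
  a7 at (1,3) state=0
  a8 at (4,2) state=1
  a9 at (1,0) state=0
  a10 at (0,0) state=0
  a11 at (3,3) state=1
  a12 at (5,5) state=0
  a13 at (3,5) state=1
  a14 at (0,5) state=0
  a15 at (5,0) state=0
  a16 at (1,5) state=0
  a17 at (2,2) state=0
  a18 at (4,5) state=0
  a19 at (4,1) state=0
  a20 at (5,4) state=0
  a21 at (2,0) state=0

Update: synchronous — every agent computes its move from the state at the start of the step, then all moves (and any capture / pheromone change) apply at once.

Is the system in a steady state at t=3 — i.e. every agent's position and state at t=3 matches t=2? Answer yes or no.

no

t=1: a0@(5,1):0 a1@(3,4):1 a2@(4,4):0 a3@(0,4):0 a4@(5,3):0 a5@(0,2):1 a6@(4,0):0 a7@(1,3):0 a8@(4,2):1 a9@(1,0):0 a10@(0,0):0 a11@(3,3):1 a12@(5,5):0 a13@(3,5):0 a14@(0,5):0 a15@(5,0):0 a16@(1,5):0 a17@(2,2):0 a18@(4,5):0 a19@(4,1):0 a20@(5,4):0 a21@(2,0):0
t=2: a0@(5,1):0 a1@(3,4):0 a2@(4,4):0 a3@(0,4):0 a4@(5,3):0 a5@(0,2):0 a6@(4,0):0 a7@(1,3):0 a8@(4,2):0 a9@(1,0):0 a10@(0,0):0 a11@(3,3):1 a12@(5,5):0 a13@(3,5):0 a14@(0,5):0 a15@(5,0):0 a16@(1,5):0 a17@(2,2):0 a18@(4,5):0 a19@(4,1):0 a20@(5,4):0 a21@(2,0):0
t=3: a0@(5,1):0 a1@(3,4):0 a2@(4,4):0 a3@(0,4):0 a4@(5,3):0 a5@(0,2):0 a6@(4,0):0 a7@(1,3):0 a8@(4,2):0 a9@(1,0):0 a10@(0,0):0 a11@(3,3):0 a12@(5,5):0 a13@(3,5):0 a14@(0,5):0 a15@(5,0):0 a16@(1,5):0 a17@(2,2):0 a18@(4,5):0 a19@(4,1):0 a20@(5,4):0 a21@(2,0):0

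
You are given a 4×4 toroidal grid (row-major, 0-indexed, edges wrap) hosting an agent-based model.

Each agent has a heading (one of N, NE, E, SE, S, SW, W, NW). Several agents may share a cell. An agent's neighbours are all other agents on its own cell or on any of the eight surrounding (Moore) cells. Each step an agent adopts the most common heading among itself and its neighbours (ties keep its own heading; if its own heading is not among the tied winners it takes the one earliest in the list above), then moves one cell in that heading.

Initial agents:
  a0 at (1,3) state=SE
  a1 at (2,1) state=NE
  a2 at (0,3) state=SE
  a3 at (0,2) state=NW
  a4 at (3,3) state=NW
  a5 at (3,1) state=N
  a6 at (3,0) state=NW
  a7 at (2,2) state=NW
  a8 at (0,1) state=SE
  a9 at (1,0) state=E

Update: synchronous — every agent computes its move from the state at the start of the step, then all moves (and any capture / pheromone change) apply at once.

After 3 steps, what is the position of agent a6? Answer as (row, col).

(0, 1)

t=1: a0@(2,0):SE a1@(1,0):NW a2@(3,2):NW a3@(1,3):SE a4@(2,2):NW a5@(2,0):NW a6@(2,3):NW a7@(1,1):NW a8@(3,0):NW a9@(2,1):SE
t=2: a0@(1,3):NW a1@(0,3):NW a2@(2,1):NW a3@(0,2):NW a4@(1,1):NW a5@(1,3):NW a6@(1,2):NW a7@(0,0):NW a8@(2,3):NW a9@(1,0):NW
t=3: a0@(0,2):NW a1@(3,2):NW a2@(1,0):NW a3@(3,1):NW a4@(0,0):NW a5@(0,2):NW a6@(0,1):NW a7@(3,3):NW a8@(1,2):NW a9@(0,3):NW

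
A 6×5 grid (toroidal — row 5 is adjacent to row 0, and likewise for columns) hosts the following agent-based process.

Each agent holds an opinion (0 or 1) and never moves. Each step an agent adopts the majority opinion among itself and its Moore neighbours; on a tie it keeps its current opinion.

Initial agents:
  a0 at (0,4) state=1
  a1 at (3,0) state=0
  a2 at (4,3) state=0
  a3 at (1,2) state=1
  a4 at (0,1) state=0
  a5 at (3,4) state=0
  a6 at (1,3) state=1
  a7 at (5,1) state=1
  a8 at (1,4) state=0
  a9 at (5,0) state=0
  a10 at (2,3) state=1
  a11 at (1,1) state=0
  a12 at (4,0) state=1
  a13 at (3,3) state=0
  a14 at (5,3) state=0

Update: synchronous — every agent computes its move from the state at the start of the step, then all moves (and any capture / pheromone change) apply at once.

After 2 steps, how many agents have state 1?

7

t=1: a0@(0,4):0 a1@(3,0):0 a2@(4,3):0 a3@(1,2):1 a4@(0,1):0 a5@(3,4):0 a6@(1,3):1 a7@(5,1):1 a8@(1,4):1 a9@(5,0):1 a10@(2,3):1 a11@(1,1):0 a12@(4,0):0 a13@(3,3):0 a14@(5,3):0
t=2: a0@(0,4):1 a1@(3,0):0 a2@(4,3):0 a3@(1,2):1 a4@(0,1):1 a5@(3,4):0 a6@(1,3):1 a7@(5,1):1 a8@(1,4):1 a9@(5,0):0 a10@(2,3):1 a11@(1,1):0 a12@(4,0):0 a13@(3,3):0 a14@(5,3):0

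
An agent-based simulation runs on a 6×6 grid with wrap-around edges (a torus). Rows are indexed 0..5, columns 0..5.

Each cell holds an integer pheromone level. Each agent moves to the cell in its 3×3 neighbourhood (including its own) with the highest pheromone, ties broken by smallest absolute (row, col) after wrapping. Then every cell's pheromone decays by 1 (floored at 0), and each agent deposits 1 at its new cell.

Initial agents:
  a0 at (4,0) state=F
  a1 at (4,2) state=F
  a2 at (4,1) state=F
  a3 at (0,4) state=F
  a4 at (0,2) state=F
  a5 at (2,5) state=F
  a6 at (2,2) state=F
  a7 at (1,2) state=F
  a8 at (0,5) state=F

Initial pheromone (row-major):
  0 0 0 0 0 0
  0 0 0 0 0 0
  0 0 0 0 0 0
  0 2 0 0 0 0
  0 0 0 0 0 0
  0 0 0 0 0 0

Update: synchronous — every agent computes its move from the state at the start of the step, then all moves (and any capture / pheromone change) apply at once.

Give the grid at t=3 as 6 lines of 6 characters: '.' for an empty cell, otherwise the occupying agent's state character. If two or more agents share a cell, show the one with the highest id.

t=1: a0@(3,1) a1@(3,1) a2@(3,1) a3@(0,3) a4@(0,1) a5@(1,0) a6@(3,1) a7@(0,1) a8@(0,0) | pheromone: 1 2 0 1 0 0 / 1 0 0 0 0 0 / 0 0 0 0 0 0 / 0 5 0 0 0 0 / 0 0 0 0 0 0 / 0 0 0 0 0 0
t=2: a0@(3,1) a1@(3,1) a2@(3,1) a3@(0,3) a4@(0,1) a5@(0,1) a6@(3,1) a7@(0,1) a8@(0,1) | pheromone: 0 5 0 1 0 0 / 0 0 0 0 0 0 / 0 0 0 0 0 0 / 0 8 0 0 0 0 / 0 0 0 0 0 0 / 0 0 0 0 0 0
t=3: a0@(3,1) a1@(3,1) a2@(3,1) a3@(0,3) a4@(0,1) a5@(0,1) a6@(3,1) a7@(0,1) a8@(0,1) | pheromone: 0 8 0 1 0 0 / 0 0 0 0 0 0 / 0 0 0 0 0 0 / 0 11 0 0 0 0 / 0 0 0 0 0 0 / 0 0 0 0 0 0

.F.F..
......
......
.F....
......
......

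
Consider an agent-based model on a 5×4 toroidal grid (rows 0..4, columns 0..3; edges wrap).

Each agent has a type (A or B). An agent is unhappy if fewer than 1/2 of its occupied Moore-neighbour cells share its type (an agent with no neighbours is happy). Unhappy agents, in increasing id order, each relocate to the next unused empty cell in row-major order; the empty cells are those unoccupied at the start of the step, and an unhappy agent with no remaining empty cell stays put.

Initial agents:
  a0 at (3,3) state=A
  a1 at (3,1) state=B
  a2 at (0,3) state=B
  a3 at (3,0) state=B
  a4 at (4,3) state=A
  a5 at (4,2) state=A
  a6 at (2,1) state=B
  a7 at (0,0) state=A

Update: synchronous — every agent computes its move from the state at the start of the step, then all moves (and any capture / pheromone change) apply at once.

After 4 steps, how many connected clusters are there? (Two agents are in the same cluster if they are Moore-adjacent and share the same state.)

3

t=1: a0@(3,3):A a1@(3,1):B a2@(0,1):B a3@(3,0):B a4@(4,3):A a5@(4,2):A a6@(2,1):B a7@(0,0):A
t=2: a0@(3,3):A a1@(3,1):B a2@(0,2):B a3@(3,0):B a4@(4,3):A a5@(4,2):A a6@(2,1):B a7@(0,0):A
t=3: a0@(3,3):A a1@(3,1):B a2@(0,1):B a3@(3,0):B a4@(4,3):A a5@(4,2):A a6@(2,1):B a7@(0,0):A
t=4: a0@(3,3):A a1@(3,1):B a2@(0,2):B a3@(3,0):B a4@(4,3):A a5@(4,2):A a6@(2,1):B a7@(0,0):A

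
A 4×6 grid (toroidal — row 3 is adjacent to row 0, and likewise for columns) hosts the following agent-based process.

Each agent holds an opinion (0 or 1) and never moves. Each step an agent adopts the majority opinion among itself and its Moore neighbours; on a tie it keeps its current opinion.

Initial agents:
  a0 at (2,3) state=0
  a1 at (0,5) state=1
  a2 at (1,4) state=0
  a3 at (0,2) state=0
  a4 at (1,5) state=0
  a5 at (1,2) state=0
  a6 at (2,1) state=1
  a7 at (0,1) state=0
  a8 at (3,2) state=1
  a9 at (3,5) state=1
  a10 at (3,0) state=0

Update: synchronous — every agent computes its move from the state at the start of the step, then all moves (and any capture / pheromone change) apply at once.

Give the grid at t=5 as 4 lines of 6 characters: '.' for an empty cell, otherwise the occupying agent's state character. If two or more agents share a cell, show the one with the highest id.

t=1: a0@(2,3):0 a1@(0,5):0 a2@(1,4):0 a3@(0,2):0 a4@(1,5):0 a5@(1,2):0 a6@(2,1):1 a7@(0,1):0 a8@(3,2):0 a9@(3,5):1 a10@(3,0):1
t=2: (unchanged — steady state)

.00..0
..0.00
.1.0..
1.0..1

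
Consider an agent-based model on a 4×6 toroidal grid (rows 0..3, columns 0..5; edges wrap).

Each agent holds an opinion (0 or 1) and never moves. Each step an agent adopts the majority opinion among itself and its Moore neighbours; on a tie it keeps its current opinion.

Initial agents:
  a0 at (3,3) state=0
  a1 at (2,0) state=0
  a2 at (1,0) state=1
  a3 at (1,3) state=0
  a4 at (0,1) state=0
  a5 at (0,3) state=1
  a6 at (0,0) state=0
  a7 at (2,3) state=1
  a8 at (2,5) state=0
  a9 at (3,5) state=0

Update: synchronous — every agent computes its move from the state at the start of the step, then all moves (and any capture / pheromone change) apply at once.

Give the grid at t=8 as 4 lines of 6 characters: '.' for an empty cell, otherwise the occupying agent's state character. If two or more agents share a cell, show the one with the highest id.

t=1: a0@(3,3):1 a1@(2,0):0 a2@(1,0):0 a3@(1,3):1 a4@(0,1):0 a5@(0,3):0 a6@(0,0):0 a7@(2,3):0 a8@(2,5):0 a9@(3,5):0
t=2: a0@(3,3):0 a1@(2,0):0 a2@(1,0):0 a3@(1,3):0 a4@(0,1):0 a5@(0,3):1 a6@(0,0):0 a7@(2,3):1 a8@(2,5):0 a9@(3,5):0
t=3: a0@(3,3):1 a1@(2,0):0 a2@(1,0):0 a3@(1,3):1 a4@(0,1):0 a5@(0,3):0 a6@(0,0):0 a7@(2,3):0 a8@(2,5):0 a9@(3,5):0
t=4: a0@(3,3):0 a1@(2,0):0 a2@(1,0):0 a3@(1,3):0 a4@(0,1):0 a5@(0,3):1 a6@(0,0):0 a7@(2,3):1 a8@(2,5):0 a9@(3,5):0
t=5: a0@(3,3):1 a1@(2,0):0 a2@(1,0):0 a3@(1,3):1 a4@(0,1):0 a5@(0,3):0 a6@(0,0):0 a7@(2,3):0 a8@(2,5):0 a9@(3,5):0
t=6: a0@(3,3):0 a1@(2,0):0 a2@(1,0):0 a3@(1,3):0 a4@(0,1):0 a5@(0,3):1 a6@(0,0):0 a7@(2,3):1 a8@(2,5):0 a9@(3,5):0
t=7: a0@(3,3):1 a1@(2,0):0 a2@(1,0):0 a3@(1,3):1 a4@(0,1):0 a5@(0,3):0 a6@(0,0):0 a7@(2,3):0 a8@(2,5):0 a9@(3,5):0
t=8: a0@(3,3):0 a1@(2,0):0 a2@(1,0):0 a3@(1,3):0 a4@(0,1):0 a5@(0,3):1 a6@(0,0):0 a7@(2,3):1 a8@(2,5):0 a9@(3,5):0

00.1..
0..0..
0..1.0
...0.0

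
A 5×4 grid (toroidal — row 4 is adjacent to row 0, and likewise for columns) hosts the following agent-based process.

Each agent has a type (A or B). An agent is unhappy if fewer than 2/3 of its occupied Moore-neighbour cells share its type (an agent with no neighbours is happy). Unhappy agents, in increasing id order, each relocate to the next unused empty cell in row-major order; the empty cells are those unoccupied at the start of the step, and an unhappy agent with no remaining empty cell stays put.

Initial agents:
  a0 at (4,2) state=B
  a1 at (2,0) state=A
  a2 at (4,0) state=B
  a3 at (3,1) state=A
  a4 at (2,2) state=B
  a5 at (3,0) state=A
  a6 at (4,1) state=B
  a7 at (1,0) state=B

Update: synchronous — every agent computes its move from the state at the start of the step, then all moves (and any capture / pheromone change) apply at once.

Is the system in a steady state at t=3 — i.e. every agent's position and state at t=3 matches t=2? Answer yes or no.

t=1: a0@(0,0):B a1@(2,0):A a2@(0,1):B a3@(0,2):A a4@(0,3):B a5@(1,1):A a6@(1,2):B a7@(1,3):B
t=2: a0@(0,0):B a1@(1,0):A a2@(2,1):B a3@(2,2):A a4@(0,3):B a5@(2,3):A a6@(3,0):B a7@(3,1):B
t=3: a0@(0,1):B a1@(0,2):A a2@(1,1):B a3@(1,2):A a4@(1,3):B a5@(2,3):A a6@(3,0):B a7@(3,1):B

no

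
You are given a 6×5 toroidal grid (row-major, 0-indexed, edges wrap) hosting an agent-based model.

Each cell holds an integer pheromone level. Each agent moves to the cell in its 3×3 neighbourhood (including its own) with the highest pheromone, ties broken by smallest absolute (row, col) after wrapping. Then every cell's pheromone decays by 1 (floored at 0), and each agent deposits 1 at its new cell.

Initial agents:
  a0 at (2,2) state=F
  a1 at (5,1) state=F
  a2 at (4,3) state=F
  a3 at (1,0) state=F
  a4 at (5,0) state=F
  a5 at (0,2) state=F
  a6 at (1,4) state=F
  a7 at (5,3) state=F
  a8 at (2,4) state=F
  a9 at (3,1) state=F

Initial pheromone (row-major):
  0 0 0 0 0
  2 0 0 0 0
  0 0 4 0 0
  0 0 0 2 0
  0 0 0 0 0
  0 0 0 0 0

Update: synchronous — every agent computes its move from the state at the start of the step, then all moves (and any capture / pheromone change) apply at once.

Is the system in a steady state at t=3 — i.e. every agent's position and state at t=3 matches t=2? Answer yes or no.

t=1: a0@(2,2) a1@(0,0) a2@(3,3) a3@(1,0) a4@(0,0) a5@(0,1) a6@(1,0) a7@(0,2) a8@(1,0) a9@(2,2) | pheromone: 2 1 1 0 0 / 4 0 0 0 0 / 0 0 5 0 0 / 0 0 0 2 0 / 0 0 0 0 0 / 0 0 0 0 0
t=2: a0@(2,2) a1@(1,0) a2@(2,2) a3@(1,0) a4@(1,0) a5@(1,0) a6@(1,0) a7@(0,1) a8@(1,0) a9@(2,2) | pheromone: 1 1 0 0 0 / 9 0 0 0 0 / 0 0 7 0 0 / 0 0 0 1 0 / 0 0 0 0 0 / 0 0 0 0 0
t=3: a0@(2,2) a1@(1,0) a2@(2,2) a3@(1,0) a4@(1,0) a5@(1,0) a6@(1,0) a7@(1,0) a8@(1,0) a9@(2,2) | pheromone: 0 0 0 0 0 / 15 0 0 0 0 / 0 0 9 0 0 / 0 0 0 0 0 / 0 0 0 0 0 / 0 0 0 0 0

no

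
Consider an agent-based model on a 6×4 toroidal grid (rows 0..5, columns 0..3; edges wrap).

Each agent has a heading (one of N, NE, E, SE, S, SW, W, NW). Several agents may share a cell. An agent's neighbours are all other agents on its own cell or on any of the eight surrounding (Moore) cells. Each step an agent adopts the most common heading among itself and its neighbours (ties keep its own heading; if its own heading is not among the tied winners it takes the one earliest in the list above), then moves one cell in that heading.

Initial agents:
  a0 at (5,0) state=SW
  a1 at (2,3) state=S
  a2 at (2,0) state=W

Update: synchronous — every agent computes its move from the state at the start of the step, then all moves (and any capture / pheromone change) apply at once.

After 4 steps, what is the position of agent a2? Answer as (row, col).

(2, 0)

t=1: a0@(0,3):SW a1@(3,3):S a2@(2,3):W
t=2: a0@(1,2):SW a1@(4,3):S a2@(2,2):W
t=3: a0@(2,1):SW a1@(5,3):S a2@(2,1):W
t=4: a0@(3,0):SW a1@(0,3):S a2@(2,0):W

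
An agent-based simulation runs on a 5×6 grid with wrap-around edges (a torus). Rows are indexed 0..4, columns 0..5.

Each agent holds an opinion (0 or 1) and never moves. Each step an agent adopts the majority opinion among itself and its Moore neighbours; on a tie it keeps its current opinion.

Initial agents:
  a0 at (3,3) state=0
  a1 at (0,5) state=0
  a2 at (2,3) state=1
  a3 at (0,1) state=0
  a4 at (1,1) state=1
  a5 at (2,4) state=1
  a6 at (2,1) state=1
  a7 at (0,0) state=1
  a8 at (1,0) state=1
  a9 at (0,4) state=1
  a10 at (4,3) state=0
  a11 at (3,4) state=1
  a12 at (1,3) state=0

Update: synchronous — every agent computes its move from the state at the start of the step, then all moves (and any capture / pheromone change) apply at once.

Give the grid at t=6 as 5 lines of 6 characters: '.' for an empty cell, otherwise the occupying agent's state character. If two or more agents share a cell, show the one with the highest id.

11..01
11.1..
.1.11.
...11.
...0..

t=1: a0@(3,3):1 a1@(0,5):1 a2@(2,3):1 a3@(0,1):1 a4@(1,1):1 a5@(2,4):1 a6@(2,1):1 a7@(0,0):1 a8@(1,0):1 a9@(0,4):0 a10@(4,3):0 a11@(3,4):1 a12@(1,3):1
t=2: (unchanged — steady state)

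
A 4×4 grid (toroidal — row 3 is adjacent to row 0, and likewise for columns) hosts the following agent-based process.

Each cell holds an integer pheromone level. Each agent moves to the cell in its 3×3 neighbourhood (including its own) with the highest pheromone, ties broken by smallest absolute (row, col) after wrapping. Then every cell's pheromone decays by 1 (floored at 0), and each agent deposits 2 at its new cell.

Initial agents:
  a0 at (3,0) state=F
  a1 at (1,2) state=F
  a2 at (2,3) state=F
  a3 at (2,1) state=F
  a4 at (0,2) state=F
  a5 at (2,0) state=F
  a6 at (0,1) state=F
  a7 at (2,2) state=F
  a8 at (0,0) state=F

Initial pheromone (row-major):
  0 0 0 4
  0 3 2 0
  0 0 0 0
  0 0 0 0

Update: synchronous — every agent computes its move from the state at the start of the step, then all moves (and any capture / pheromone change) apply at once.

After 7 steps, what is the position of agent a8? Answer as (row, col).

t=1: a0@(0,3) a1@(0,3) a2@(1,2) a3@(1,1) a4@(0,3) a5@(1,1) a6@(1,1) a7@(1,1) a8@(0,3) | pheromone: 0 0 0 11 / 0 10 3 0 / 0 0 0 0 / 0 0 0 0
t=2: a0@(0,3) a1@(0,3) a2@(0,3) a3@(1,1) a4@(0,3) a5@(1,1) a6@(1,1) a7@(1,1) a8@(0,3) | pheromone: 0 0 0 20 / 0 17 2 0 / 0 0 0 0 / 0 0 0 0
t=3: a0@(0,3) a1@(0,3) a2@(0,3) a3@(1,1) a4@(0,3) a5@(1,1) a6@(1,1) a7@(1,1) a8@(0,3) | pheromone: 0 0 0 29 / 0 24 1 0 / 0 0 0 0 / 0 0 0 0
t=4: a0@(0,3) a1@(0,3) a2@(0,3) a3@(1,1) a4@(0,3) a5@(1,1) a6@(1,1) a7@(1,1) a8@(0,3) | pheromone: 0 0 0 38 / 0 31 0 0 / 0 0 0 0 / 0 0 0 0
t=5: a0@(0,3) a1@(0,3) a2@(0,3) a3@(1,1) a4@(0,3) a5@(1,1) a6@(1,1) a7@(1,1) a8@(0,3) | pheromone: 0 0 0 47 / 0 38 0 0 / 0 0 0 0 / 0 0 0 0
t=6: a0@(0,3) a1@(0,3) a2@(0,3) a3@(1,1) a4@(0,3) a5@(1,1) a6@(1,1) a7@(1,1) a8@(0,3) | pheromone: 0 0 0 56 / 0 45 0 0 / 0 0 0 0 / 0 0 0 0
t=7: a0@(0,3) a1@(0,3) a2@(0,3) a3@(1,1) a4@(0,3) a5@(1,1) a6@(1,1) a7@(1,1) a8@(0,3) | pheromone: 0 0 0 65 / 0 52 0 0 / 0 0 0 0 / 0 0 0 0

(0, 3)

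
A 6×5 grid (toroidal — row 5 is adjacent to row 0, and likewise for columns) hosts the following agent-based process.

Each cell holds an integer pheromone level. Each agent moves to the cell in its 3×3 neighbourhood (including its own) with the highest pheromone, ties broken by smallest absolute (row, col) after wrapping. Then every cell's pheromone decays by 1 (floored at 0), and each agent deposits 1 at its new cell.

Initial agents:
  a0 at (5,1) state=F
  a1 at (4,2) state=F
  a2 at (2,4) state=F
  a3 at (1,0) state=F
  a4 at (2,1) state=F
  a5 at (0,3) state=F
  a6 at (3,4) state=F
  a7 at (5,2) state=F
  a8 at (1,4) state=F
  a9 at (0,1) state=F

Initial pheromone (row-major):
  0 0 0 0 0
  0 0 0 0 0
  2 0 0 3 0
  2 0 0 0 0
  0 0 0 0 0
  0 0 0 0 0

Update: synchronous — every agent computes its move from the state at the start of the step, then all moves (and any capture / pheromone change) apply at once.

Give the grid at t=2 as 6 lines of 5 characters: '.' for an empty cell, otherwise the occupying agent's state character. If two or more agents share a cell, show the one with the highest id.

FF...
.....
F..F.
.....
.....
.....

t=1: a0@(0,0) a1@(3,1) a2@(2,3) a3@(2,0) a4@(2,0) a5@(0,2) a6@(2,3) a7@(0,1) a8@(2,3) a9@(0,0) | pheromone: 2 1 1 0 0 / 0 0 0 0 0 / 3 0 0 5 0 / 1 1 0 0 0 / 0 0 0 0 0 / 0 0 0 0 0
t=2: a0@(0,0) a1@(2,0) a2@(2,3) a3@(2,0) a4@(2,0) a5@(0,1) a6@(2,3) a7@(0,0) a8@(2,3) a9@(0,0) | pheromone: 4 1 0 0 0 / 0 0 0 0 0 / 5 0 0 7 0 / 0 0 0 0 0 / 0 0 0 0 0 / 0 0 0 0 0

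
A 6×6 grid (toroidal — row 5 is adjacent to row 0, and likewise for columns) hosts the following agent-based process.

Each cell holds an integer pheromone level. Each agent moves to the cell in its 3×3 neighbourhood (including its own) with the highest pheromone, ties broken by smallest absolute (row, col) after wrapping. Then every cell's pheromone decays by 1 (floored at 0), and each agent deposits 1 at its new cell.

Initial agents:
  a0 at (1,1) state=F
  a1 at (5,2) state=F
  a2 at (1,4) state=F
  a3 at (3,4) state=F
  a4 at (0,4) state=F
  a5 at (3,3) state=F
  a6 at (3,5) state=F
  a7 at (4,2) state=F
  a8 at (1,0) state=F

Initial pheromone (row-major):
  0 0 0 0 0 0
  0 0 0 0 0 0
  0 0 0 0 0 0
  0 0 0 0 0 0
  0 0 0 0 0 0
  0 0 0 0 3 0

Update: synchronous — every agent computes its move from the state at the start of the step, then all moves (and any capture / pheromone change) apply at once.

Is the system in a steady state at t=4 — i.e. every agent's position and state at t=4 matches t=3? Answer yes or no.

t=1: a0@(0,0) a1@(0,1) a2@(0,3) a3@(2,3) a4@(5,4) a5@(2,2) a6@(2,0) a7@(3,1) a8@(0,0) | pheromone: 2 1 0 1 0 0 / 0 0 0 0 0 0 / 1 0 1 1 0 0 / 0 1 0 0 0 0 / 0 0 0 0 0 0 / 0 0 0 0 3 0
t=2: a0@(0,0) a1@(0,0) a2@(5,4) a3@(2,2) a4@(5,4) a5@(2,2) a6@(2,0) a7@(2,0) a8@(0,0) | pheromone: 4 0 0 0 0 0 / 0 0 0 0 0 0 / 2 0 2 0 0 0 / 0 0 0 0 0 0 / 0 0 0 0 0 0 / 0 0 0 0 4 0
t=3: a0@(0,0) a1@(0,0) a2@(5,4) a3@(2,2) a4@(5,4) a5@(2,2) a6@(2,0) a7@(2,0) a8@(0,0) | pheromone: 6 0 0 0 0 0 / 0 0 0 0 0 0 / 3 0 3 0 0 0 / 0 0 0 0 0 0 / 0 0 0 0 0 0 / 0 0 0 0 5 0
t=4: a0@(0,0) a1@(0,0) a2@(5,4) a3@(2,2) a4@(5,4) a5@(2,2) a6@(2,0) a7@(2,0) a8@(0,0) | pheromone: 8 0 0 0 0 0 / 0 0 0 0 0 0 / 4 0 4 0 0 0 / 0 0 0 0 0 0 / 0 0 0 0 0 0 / 0 0 0 0 6 0

yes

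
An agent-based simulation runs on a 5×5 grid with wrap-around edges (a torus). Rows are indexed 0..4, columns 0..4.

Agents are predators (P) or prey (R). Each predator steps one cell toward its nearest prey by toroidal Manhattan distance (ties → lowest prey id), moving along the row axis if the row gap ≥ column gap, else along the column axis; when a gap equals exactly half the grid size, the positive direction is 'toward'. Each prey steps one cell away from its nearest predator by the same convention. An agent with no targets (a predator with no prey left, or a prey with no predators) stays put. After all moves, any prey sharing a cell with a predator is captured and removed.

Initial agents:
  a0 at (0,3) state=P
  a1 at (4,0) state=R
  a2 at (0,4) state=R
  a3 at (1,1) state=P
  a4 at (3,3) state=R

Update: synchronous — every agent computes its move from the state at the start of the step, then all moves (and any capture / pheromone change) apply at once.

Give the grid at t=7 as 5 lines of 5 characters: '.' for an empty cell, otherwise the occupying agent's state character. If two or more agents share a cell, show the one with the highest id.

t=1: a0@(0,4):P a1@(4,1):R a2@(0,0):R a3@(0,1):P a4@(2,3):R
t=2: a0@(0,0):P a1@(3,1):R a2@(0,1):R a3@(4,1):P a4@(3,3):R
t=3: a0@(0,1):P a1@(2,1):R a2@(0,2):R a3@(3,1):P a4@(3,4):R
t=4: a0@(0,2):P a1@(1,1):R a2@(0,3):R a3@(2,1):P a4@(3,3):R
t=5: a0@(0,3):P a1@(0,1):R a2@(0,4):R a3@(1,1):P a4@(2,3):R
t=6: a0@(0,4):P a1@(4,1):R a2@(0,0):R a3@(0,1):P a4@(3,3):R
t=7: a0@(0,0):P a1@(3,1):R a2@(0,1):R a3@(4,1):P a4@(2,3):R

PR...
.....
...R.
.R...
.P...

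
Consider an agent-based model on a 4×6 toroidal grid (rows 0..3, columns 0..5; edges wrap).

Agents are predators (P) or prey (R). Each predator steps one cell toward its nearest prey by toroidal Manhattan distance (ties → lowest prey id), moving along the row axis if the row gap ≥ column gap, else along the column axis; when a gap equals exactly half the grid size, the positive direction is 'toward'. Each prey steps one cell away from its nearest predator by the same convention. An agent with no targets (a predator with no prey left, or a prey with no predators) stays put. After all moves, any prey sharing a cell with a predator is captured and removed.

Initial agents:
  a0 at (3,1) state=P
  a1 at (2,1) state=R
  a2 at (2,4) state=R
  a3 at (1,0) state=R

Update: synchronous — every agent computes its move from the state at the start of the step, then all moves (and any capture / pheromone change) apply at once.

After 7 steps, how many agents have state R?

3

t=1: a0@(2,1):P a1@(1,1):R a2@(2,3):R a3@(0,0):R
t=2: a0@(1,1):P a1@(0,1):R a2@(2,4):R a3@(3,0):R
t=3: a0@(0,1):P a1@(3,1):R a2@(2,3):R a3@(2,0):R
t=4: a0@(3,1):P a1@(2,1):R a2@(1,3):R a3@(1,0):R
t=5: a0@(2,1):P a1@(1,1):R a2@(0,3):R a3@(0,0):R
t=6: a0@(1,1):P a1@(0,1):R a2@(3,3):R a3@(3,0):R
t=7: a0@(0,1):P a1@(3,1):R a2@(2,3):R a3@(2,0):R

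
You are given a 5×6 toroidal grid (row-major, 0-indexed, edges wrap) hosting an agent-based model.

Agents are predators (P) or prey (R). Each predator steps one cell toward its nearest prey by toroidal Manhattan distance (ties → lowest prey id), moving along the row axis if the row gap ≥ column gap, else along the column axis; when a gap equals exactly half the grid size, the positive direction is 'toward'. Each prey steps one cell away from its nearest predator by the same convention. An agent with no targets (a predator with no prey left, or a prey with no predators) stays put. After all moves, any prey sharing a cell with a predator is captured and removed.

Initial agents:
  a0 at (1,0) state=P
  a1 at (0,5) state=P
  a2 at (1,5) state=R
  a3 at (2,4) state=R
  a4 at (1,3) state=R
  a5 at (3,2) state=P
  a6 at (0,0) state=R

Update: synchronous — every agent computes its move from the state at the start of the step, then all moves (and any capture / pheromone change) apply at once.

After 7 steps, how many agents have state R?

4

t=1: a0@(1,5):P a1@(1,5):P a2@(1,4):R a3@(2,3):R a4@(1,2):R a5@(3,3):P a6@(4,0):R
t=2: a0@(1,4):P a1@(1,4):P a2@(1,3):R a3@(1,3):R a4@(1,1):R a5@(2,3):P a6@(3,0):R
t=3: a0@(1,3):P a1@(1,3):P a2@(1,2):R a3@(1,2):R a4@(1,0):R a5@(1,3):P a6@(4,0):R
t=4: a0@(1,2):P a1@(1,2):P a2@(1,1):R a3@(1,1):R a4@(1,5):R a5@(1,2):P a6@(4,5):R
t=5: a0@(1,1):P a1@(1,1):P a2@(1,0):R a3@(1,0):R a4@(1,4):R a5@(1,1):P a6@(4,4):R
t=6: a0@(1,0):P a1@(1,0):P a2@(1,5):R a3@(1,5):R a4@(1,3):R a5@(1,0):P a6@(4,3):R
t=7: a0@(1,5):P a1@(1,5):P a2@(1,4):R a3@(1,4):R a4@(1,2):R a5@(1,5):P a6@(4,2):R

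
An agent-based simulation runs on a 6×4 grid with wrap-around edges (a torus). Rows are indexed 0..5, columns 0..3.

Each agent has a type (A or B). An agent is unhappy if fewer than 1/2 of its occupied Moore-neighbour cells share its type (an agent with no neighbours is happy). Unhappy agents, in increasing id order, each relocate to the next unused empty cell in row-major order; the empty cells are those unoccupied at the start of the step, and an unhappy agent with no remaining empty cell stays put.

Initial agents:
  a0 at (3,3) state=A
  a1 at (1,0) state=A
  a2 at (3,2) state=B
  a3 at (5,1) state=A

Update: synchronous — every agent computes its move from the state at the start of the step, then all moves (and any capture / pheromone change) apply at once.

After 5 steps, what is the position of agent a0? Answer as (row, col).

t=1: a0@(0,0):A a1@(1,0):A a2@(0,1):B a3@(5,1):A
t=2: a0@(0,0):A a1@(1,0):A a2@(0,2):B a3@(5,1):A
t=3: a0@(0,0):A a1@(1,0):A a2@(0,1):B a3@(5,1):A
t=4: a0@(0,0):A a1@(1,0):A a2@(0,2):B a3@(5,1):A
t=5: a0@(0,0):A a1@(1,0):A a2@(0,1):B a3@(5,1):A

(0, 0)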